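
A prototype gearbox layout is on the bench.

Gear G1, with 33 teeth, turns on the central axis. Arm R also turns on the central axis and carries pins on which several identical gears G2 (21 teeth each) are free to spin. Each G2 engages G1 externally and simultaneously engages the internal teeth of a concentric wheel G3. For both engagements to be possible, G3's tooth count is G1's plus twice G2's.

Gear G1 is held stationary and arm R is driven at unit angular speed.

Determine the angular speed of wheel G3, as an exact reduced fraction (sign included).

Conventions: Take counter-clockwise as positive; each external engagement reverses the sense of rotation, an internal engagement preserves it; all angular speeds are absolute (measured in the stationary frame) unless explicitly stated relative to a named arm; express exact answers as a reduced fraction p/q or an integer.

36/25

topology: planetary set — G1 33T / G2 21T / G3 75T, arm = carrier (Willis)
ring teeth: 33 + 2·21 = 75
33(ω_sun−ω_arm) = −75(ω_ring−ω_arm),  ω_sun = 0, ω_arm = 1
ω_ring = 1 − (33/75)(0−1) = 36/25
exact speed ratio = 36/25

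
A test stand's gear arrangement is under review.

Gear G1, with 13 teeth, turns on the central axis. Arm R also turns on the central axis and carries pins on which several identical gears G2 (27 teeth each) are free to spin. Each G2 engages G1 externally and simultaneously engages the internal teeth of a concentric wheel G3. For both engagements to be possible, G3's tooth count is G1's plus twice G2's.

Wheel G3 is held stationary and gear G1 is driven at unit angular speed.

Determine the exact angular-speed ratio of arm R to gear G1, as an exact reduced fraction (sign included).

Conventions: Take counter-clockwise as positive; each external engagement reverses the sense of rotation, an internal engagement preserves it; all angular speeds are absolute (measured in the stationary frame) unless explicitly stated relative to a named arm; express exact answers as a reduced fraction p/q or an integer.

13/80

class = planetary set [G3 = 13+2·27 = 67; Willis about the carrier]
ring teeth: 13 + 2·27 = 67
13(ω_sun−ω_arm) = −67(ω_ring−ω_arm),  ω_ring = 0, ω_sun = 1
13(1−ω_arm) = −67(0−ω_arm)  ⇒  80·ω_arm = 13  ⇒  ω_arm = 13/80
ω_out/ω_in = 13/80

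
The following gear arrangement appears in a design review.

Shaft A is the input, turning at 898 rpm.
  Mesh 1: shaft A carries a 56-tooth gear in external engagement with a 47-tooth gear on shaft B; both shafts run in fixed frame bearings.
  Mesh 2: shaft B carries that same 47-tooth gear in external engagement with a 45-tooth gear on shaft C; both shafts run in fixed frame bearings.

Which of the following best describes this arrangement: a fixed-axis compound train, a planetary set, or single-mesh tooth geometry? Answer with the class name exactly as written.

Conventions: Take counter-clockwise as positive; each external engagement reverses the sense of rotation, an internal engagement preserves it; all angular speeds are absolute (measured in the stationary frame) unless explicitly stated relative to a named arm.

fixed-axis compound train

class = fixed-axis compound train [2 meshes; 2 ratios multiply, 2 sense flips]
classification: fixed-axis compound train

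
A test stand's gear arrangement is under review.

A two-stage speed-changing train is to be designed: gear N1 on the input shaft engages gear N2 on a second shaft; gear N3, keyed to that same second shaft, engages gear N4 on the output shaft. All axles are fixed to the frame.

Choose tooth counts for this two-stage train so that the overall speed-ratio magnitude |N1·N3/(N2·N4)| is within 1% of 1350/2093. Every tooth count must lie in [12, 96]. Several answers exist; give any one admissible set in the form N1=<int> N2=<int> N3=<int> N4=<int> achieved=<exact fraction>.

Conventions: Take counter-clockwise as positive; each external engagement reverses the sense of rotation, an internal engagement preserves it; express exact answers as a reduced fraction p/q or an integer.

2-stage fixed-axis compound train for ratio 1350/2093
target = 1350/2093 in lowest terms: an exact hit needs N1·N3 = k·1350 and N2·N4 = k·2093 for one integer k, every count in [12, 96]; additionally prefer no 1:1 stage (N1 ≠ N2, N3 ≠ N4)
k = 1: N1·N3 = 1350 = 15·90, N2·N4 = 2093 = 23·91
achieved = 15·90/(23·91) = 1350/2093; |achieved − target| = 0 ≤ 27/4186 ✓

N1=15 N2=23 N3=90 N4=91 achieved=1350/2093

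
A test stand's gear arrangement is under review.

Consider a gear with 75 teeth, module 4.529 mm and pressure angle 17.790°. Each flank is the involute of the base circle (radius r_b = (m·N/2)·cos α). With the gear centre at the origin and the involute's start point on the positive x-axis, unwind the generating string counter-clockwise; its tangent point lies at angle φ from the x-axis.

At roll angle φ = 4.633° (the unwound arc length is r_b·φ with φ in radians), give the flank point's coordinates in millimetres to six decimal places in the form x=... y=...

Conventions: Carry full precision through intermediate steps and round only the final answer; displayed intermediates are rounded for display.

x=162.244163 y=0.028482

recognized (one wheel, involute flank): single-mesh tooth geometry, m = 4.529, N = 75
pitch radius r_p = m·N/2 = 4.529·75/2 = 169.837500
base radius r_b = r_p·cos α = 169.837500·cos 17.790° = 161.716335
roll angle φ = 4.633° = 0.08086110 rad
x = r_b·(cos φ + φ·sin φ) = 162.244163
y = r_b·(sin φ − φ·cos φ) = 0.028482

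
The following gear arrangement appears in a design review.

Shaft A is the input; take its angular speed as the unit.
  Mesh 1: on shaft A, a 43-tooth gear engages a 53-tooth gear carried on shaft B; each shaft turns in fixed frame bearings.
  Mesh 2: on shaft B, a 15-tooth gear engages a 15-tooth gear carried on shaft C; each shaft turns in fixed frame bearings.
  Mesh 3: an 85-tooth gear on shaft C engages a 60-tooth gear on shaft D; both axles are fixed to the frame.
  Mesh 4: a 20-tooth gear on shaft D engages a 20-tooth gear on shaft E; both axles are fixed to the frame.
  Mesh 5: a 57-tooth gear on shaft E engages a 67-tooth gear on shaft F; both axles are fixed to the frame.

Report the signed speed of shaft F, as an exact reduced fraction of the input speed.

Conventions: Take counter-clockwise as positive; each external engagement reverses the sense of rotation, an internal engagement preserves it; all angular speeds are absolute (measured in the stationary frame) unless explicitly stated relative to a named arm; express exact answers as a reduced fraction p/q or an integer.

-13889/14204

5-mesh fixed-axis compound train (all bearings frame-fixed)
mesh 1 [43T→53T]: |ω|/ω_in = 1×43/53 = 43/53, sense flips to −
mesh 2 [15T→15T]: |ω|/ω_in = (43/53)×15/15 = 43/53, sense flips to +
mesh 3 [85T→60T]: |ω|/ω_in = (43/53)×85/60 = 731/636, sense flips to −
mesh 4 [20T→20T]: |ω|/ω_in = (731/636)×20/20 = 731/636, sense flips to +
mesh 5 [57T→67T]: |ω|/ω_in = (731/636)×57/67 = 13889/14204, sense flips to −
signed output speed (× input speed) = -13889/14204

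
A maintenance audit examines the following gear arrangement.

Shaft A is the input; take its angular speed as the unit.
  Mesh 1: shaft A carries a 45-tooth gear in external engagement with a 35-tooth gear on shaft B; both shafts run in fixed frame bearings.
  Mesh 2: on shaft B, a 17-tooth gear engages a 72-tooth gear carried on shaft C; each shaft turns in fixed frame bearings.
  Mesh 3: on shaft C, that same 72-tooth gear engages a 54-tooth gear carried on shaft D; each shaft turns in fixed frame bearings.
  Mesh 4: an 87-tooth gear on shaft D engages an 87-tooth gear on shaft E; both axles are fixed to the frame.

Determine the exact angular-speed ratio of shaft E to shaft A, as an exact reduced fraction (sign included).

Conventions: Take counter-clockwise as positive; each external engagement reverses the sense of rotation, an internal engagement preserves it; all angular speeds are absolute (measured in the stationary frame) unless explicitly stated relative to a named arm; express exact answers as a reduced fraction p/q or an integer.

class = fixed-axis compound train [4 meshes; 4 ratios multiply, 4 sense flips]
mesh 1 [45T→35T]: running ratio 9/7, sense −
mesh 2 [17T→72T]: running ratio 17/56, sense +
mesh 3 [72T→54T]: running ratio 17/42, sense −
mesh 4 [87T→87T]: running ratio 17/42, sense +
ω_out/ω_in = 17/42

17/42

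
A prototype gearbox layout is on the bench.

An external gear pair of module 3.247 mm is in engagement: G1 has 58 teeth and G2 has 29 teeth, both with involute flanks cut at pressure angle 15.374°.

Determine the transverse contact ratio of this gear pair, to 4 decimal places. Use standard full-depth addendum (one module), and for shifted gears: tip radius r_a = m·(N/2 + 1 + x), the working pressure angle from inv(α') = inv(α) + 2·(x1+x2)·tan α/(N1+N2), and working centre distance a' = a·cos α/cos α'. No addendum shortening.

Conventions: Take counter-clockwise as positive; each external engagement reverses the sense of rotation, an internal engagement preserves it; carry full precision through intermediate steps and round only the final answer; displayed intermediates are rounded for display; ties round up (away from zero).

single-mesh involute tooth geometry (58T engaging 29T at module 3.247)
base radii: r_b1 = 90.793453, r_b2 = 45.396727
tip radii: r_a1 = 97.410000, r_a2 = 50.328500
no profile shift: α' = α, a' = a
action lengths: √(r_a1²−r_b1²) = 35.288198, √(r_a2²−r_b2²) = 21.727750
base pitch p_b = π·m·cos α = 9.835726
CR = (35.288198 + 21.727750 − 141.244500·sin 15.37400°)/9.835726 = 1.989625
contact ratio ≈ 1.9896

1.9896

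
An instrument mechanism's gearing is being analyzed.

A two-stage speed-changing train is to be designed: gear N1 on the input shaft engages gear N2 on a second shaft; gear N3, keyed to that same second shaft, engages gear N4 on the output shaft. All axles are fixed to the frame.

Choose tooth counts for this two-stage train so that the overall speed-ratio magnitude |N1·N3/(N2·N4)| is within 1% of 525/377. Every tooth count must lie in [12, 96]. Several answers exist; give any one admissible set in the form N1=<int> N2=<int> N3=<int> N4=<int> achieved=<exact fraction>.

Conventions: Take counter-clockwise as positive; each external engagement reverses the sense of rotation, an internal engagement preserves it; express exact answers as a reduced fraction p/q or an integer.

N1=15 N2=13 N3=35 N4=29 achieved=525/377

class = fixed-axis compound train [2-stage, 525/377 wanted]
target = 525/377 in lowest terms: an exact hit needs N1·N3 = k·525 and N2·N4 = k·377 for one integer k, every count in [12, 96]; additionally prefer no 1:1 stage (N1 ≠ N2, N3 ≠ N4)
k = 1: N1·N3 = 525 = 15·35, N2·N4 = 377 = 13·29
achieved = 15·35/(13·29) = 525/377; |achieved − target| = 0 ≤ 21/1508 ✓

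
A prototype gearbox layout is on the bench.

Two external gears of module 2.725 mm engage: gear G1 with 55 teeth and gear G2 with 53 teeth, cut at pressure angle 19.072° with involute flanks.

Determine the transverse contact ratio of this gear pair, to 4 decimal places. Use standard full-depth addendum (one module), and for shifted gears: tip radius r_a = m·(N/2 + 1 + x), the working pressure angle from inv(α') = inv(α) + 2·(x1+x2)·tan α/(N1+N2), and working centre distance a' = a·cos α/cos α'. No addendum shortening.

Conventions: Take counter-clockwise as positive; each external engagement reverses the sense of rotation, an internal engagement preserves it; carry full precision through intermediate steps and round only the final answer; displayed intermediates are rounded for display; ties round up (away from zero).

1.8207

class = single-mesh tooth geometry [involute pair 55T × 53T, m = 2.725]
base radii: r_b1 = 70.824084, r_b2 = 68.248663
tip radii: r_a1 = 77.662500, r_a2 = 74.937500
no profile shift: α' = α, a' = a
action lengths: √(r_a1²−r_b1²) = 31.865547, √(r_a2²−r_b2²) = 30.947519
base pitch p_b = π·m·cos α = 8.090924
CR = (31.865547 + 30.947519 − 147.150000·sin 19.07200°)/8.090924 = 1.820671
contact ratio ≈ 1.8207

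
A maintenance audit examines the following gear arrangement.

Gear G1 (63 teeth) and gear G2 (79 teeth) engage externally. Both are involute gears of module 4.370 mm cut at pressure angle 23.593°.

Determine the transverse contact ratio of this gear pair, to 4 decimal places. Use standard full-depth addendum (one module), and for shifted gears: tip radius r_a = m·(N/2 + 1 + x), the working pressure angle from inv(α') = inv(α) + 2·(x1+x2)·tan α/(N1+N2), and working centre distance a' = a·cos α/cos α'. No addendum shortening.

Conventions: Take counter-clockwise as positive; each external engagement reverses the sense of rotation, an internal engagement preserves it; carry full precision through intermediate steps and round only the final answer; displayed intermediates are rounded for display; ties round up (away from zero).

1.6251

topology: single-mesh involute geometry — m = 4.370, 63T/79T pair
base radii: r_b1 = 126.148644, r_b2 = 158.186394
tip radii: r_a1 = 142.025000, r_a2 = 176.985000
no profile shift: α' = α, a' = a
action lengths: √(r_a1²−r_b1²) = 65.250443, √(r_a2²−r_b2²) = 79.377295
base pitch p_b = π·m·cos α = 12.581195
CR = (65.250443 + 79.377295 − 310.270000·sin 23.59300°)/12.581195 = 1.625138
contact ratio ≈ 1.6251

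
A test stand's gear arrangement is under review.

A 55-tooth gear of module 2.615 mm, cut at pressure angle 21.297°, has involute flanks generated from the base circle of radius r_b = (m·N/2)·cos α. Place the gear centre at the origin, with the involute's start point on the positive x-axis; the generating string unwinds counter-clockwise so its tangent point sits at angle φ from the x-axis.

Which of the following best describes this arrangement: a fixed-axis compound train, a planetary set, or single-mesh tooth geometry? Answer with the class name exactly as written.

class = single-mesh tooth geometry [base-circle involute, m = 2.615, 55T]
classification: single-mesh tooth geometry

single-mesh tooth geometry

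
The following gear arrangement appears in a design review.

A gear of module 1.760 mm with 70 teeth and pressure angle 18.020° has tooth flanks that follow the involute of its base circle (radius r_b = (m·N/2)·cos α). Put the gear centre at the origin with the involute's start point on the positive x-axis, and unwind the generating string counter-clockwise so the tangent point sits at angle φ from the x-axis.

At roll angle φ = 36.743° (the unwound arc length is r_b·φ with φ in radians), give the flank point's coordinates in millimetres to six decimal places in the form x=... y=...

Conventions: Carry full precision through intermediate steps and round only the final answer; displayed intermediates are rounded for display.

recognized (one wheel, involute flank): single-mesh tooth geometry, m = 1.760, N = 70
pitch radius r_p = m·N/2 = 1.760·70/2 = 61.600000
base radius r_b = r_p·cos α = 61.600000·cos 18.020° = 58.578433
roll angle φ = 36.743° = 0.64128633 rad
x = r_b·(cos φ + φ·sin φ) = 69.413189
y = r_b·(sin φ − φ·cos φ) = 4.940898

x=69.413189 y=4.940898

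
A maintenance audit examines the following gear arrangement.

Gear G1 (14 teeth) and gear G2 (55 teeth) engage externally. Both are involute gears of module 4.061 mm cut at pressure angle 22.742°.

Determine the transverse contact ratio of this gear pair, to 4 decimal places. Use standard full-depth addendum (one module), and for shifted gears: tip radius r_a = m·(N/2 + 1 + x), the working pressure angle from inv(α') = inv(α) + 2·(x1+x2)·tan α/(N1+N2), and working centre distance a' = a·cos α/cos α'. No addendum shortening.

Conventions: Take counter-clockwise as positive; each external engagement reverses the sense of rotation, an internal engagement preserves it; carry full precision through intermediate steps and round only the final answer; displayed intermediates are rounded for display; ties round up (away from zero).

recognized (one external pair, fixed centres): single-mesh tooth geometry, m = 4.061, N1 = 14, N2 = 55
base radii: r_b1 = 26.216942, r_b2 = 102.995128
tip radii: r_a1 = 32.488000, r_a2 = 115.738500
no profile shift: α' = α, a' = a
action lengths: √(r_a1²−r_b1²) = 19.187030, √(r_a2²−r_b2²) = 52.795871
base pitch p_b = π·m·cos α = 11.766136
CR = (19.187030 + 52.795871 − 140.104500·sin 22.74200°)/11.766136 = 1.514601
contact ratio ≈ 1.5146

1.5146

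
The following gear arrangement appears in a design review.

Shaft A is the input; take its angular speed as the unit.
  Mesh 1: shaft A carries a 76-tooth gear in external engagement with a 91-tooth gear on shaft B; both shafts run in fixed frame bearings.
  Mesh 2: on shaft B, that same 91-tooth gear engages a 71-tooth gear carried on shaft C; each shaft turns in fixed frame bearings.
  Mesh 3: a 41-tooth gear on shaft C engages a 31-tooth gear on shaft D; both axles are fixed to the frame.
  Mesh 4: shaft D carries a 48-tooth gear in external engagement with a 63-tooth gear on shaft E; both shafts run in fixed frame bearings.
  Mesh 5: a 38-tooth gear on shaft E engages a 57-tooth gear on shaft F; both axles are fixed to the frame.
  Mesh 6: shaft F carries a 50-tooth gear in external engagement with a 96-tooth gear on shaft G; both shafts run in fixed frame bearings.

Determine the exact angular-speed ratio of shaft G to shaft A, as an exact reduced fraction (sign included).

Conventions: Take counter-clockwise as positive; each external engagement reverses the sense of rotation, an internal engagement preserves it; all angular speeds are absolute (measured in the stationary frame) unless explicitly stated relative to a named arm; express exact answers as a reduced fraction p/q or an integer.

class = fixed-axis compound train [6 meshes; 6 ratios multiply, 6 sense flips]
mesh 1 [76T→91T]: running ratio 76/91, sense −
mesh 2 [91T→71T]: running ratio 76/71, sense +
mesh 3 [41T→31T]: running ratio 3116/2201, sense −
mesh 4 [48T→63T]: running ratio 49856/46221, sense +
mesh 5 [38T→57T]: running ratio 99712/138663, sense −
mesh 6 [50T→96T]: running ratio 155800/415989, sense +
ω_out/ω_in = 155800/415989

155800/415989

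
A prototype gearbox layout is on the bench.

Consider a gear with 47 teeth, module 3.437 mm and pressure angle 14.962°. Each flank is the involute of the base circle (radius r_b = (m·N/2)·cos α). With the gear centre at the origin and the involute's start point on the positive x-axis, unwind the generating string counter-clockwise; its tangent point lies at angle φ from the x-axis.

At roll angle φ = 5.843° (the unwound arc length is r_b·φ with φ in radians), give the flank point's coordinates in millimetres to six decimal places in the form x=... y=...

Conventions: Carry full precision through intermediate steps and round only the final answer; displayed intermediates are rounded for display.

x=78.435895 y=0.027557

single-mesh involute tooth geometry (47T wheel at module 3.437)
pitch radius r_p = m·N/2 = 3.437·47/2 = 80.769500
base radius r_b = r_p·cos α = 80.769500·cos 14.962° = 78.031193
roll angle φ = 5.843° = 0.10197959 rad
x = r_b·(cos φ + φ·sin φ) = 78.435895
y = r_b·(sin φ − φ·cos φ) = 0.027557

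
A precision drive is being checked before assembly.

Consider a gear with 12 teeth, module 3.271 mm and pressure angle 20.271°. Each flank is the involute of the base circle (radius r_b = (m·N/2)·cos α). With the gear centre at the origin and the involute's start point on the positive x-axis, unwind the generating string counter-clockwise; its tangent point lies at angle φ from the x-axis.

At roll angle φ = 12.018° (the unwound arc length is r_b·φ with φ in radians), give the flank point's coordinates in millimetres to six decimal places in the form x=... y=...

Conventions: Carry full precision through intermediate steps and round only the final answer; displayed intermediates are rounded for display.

class = single-mesh tooth geometry [base-circle involute, m = 3.271, 12T]
pitch radius r_p = m·N/2 = 3.271·12/2 = 19.626000
base radius r_b = r_p·cos α = 19.626000·cos 20.271° = 18.410452
roll angle φ = 12.018° = 0.20975367 rad
x = r_b·(cos φ + φ·sin φ) = 18.811007
y = r_b·(sin φ − φ·cos φ) = 0.056385

x=18.811007 y=0.056385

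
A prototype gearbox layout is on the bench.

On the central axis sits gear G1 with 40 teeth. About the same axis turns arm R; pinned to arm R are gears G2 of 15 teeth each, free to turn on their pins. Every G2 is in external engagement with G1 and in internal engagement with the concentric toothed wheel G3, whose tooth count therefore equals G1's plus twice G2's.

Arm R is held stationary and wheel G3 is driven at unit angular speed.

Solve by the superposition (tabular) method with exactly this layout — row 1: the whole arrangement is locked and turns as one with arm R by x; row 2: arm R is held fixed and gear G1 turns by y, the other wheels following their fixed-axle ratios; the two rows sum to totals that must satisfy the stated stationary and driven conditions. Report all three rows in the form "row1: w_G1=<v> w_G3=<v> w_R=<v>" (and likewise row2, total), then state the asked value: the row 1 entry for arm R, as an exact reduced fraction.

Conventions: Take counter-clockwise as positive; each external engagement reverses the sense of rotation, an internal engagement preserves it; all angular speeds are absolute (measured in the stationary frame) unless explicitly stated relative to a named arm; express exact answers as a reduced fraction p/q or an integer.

planetary set (40T centre, 15T on arm, 70T internal) — Willis relation
row 1: whole set turns with the arm by x
row 2 — arm fixed, fixed-axis ratios: sun y, ring −(40/70)·y, arm 0
boundary: total ω_arm = x = 0 and total ω_ring = x − (40/70)·y = 1  ⇒  y = -7/4, x = 0
row 2 ring = −(40/70)·(-7/4) = 1
totals (row 1 + row 2): sun 0 + (-7/4) = -7/4, ring 0 + 1 = 1, arm 0 + 0 = 0
asked cell (row1, arm) = 0

row1: w_G1=0 w_G3=0 w_R=0
row2: w_G1=-7/4 w_G3=1 w_R=0
total: w_G1=-7/4 w_G3=1 w_R=0
asked value: 0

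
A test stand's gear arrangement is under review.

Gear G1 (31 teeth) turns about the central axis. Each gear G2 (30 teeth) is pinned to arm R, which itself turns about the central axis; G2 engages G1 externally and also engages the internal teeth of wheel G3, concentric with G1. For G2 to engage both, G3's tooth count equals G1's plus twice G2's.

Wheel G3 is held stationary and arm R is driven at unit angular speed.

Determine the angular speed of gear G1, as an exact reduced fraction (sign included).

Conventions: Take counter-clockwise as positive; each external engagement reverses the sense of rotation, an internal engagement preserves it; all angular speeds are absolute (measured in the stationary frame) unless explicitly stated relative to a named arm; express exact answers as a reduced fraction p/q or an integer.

topology: planetary set — G1 31T / G2 30T / G3 91T, arm = carrier (Willis)
ring teeth: 31 + 2·30 = 91
31(ω_sun−ω_arm) = −91(ω_ring−ω_arm),  ω_ring = 0, ω_arm = 1
ω_sun = 1 − (91/31)(0−1) = 122/31
exact speed ratio = 122/31

122/31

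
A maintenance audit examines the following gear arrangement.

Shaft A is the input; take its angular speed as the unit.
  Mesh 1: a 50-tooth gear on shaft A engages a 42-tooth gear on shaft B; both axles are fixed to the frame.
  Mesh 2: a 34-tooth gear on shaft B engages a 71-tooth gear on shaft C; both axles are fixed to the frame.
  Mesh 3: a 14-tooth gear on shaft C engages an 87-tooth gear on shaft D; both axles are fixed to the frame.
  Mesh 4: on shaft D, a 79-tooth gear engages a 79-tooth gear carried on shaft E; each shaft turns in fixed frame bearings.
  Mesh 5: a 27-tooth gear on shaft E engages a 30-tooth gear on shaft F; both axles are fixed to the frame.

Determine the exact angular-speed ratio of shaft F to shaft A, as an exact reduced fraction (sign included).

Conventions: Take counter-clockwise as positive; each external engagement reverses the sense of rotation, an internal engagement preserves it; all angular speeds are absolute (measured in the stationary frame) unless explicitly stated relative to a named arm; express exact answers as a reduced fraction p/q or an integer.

class = fixed-axis compound train [5 meshes; 5 ratios multiply, 5 sense flips]
mesh 1 [50T→42T]: running ratio 25/21, sense −
mesh 2 [34T→71T]: running ratio 850/1491, sense +
mesh 3 [14T→87T]: running ratio 1700/18531, sense −
mesh 4 [79T→79T]: running ratio 1700/18531, sense +
mesh 5 [27T→30T]: running ratio 170/2059, sense −
ω_out/ω_in = -170/2059

-170/2059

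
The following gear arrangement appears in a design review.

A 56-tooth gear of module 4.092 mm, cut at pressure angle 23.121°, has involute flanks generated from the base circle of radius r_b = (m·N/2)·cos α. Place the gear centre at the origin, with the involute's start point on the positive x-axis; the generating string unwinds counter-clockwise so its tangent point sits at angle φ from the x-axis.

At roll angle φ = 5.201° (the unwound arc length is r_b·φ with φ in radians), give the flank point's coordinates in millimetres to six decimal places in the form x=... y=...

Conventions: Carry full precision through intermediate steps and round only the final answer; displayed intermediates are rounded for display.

x=105.806229 y=0.026251

topology: single-mesh involute geometry — m = 4.092, N = 56
pitch radius r_p = m·N/2 = 4.092·56/2 = 114.576000
base radius r_b = r_p·cos α = 114.576000·cos 23.121° = 105.372985
roll angle φ = 5.201° = 0.09077457 rad
x = r_b·(cos φ + φ·sin φ) = 105.806229
y = r_b·(sin φ − φ·cos φ) = 0.026251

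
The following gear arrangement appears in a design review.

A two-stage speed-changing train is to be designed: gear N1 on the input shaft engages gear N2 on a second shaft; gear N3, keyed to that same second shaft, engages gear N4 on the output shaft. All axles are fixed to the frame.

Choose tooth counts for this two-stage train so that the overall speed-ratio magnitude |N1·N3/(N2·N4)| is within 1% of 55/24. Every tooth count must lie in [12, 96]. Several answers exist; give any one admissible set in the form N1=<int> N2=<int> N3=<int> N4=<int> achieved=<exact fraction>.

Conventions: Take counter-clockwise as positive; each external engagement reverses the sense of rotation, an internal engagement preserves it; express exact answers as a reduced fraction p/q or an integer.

N1=15 N2=12 N3=22 N4=12 achieved=55/24

design class (target 55/24): fixed-axis compound train
target = 55/24 in lowest terms: an exact hit needs N1·N3 = k·55 and N2·N4 = k·24 for one integer k, every count in [12, 96]; additionally prefer no 1:1 stage (N1 ≠ N2, N3 ≠ N4)
k = 1…5: no 1:1-free in-range split of k·55 and k·24 into factor pairs; take k = 6
k = 6: N1·N3 = 330 = 15·22, N2·N4 = 144 = 12·12
achieved = 15·22/(12·12) = 55/24; |achieved − target| = 0 ≤ 11/480 ✓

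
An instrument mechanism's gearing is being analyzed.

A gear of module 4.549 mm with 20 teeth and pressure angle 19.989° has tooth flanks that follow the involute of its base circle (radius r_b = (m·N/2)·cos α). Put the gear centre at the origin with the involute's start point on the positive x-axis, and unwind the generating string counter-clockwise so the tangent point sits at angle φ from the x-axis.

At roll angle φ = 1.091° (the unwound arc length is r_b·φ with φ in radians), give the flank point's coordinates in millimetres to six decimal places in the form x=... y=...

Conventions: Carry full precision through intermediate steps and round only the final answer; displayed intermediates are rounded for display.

x=42.757353 y=0.000098

topology: single-mesh involute geometry — m = 4.549, N = 20
pitch radius r_p = m·N/2 = 4.549·20/2 = 45.490000
base radius r_b = r_p·cos α = 45.490000·cos 19.989° = 42.749604
roll angle φ = 1.091° = 0.01904154 rad
x = r_b·(cos φ + φ·sin φ) = 42.757353
y = r_b·(sin φ − φ·cos φ) = 0.000098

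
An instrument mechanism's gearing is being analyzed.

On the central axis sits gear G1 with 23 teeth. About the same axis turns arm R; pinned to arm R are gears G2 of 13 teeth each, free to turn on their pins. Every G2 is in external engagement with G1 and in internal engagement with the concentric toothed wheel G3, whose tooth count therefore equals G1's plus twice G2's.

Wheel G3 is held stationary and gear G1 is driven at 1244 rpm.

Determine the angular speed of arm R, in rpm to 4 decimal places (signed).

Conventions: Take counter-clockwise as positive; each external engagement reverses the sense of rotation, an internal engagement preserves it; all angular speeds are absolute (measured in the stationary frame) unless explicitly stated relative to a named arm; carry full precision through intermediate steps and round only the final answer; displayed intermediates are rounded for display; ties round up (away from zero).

+397.3889 rpm

topology: planetary set — G1 23T / G2 13T / G3 49T, arm = carrier (Willis)
normalise by the input: solve with ω_sun = 1, then scale by 1244 rpm
ring teeth: 23 + 2·13 = 49
23(ω_sun−ω_arm) = −49(ω_ring−ω_arm),  ω_ring = 0, ω_sun = 1
23(1−ω_arm) = −49(0−ω_arm)  ⇒  72·ω_arm = 23  ⇒  ω_arm = 23/72
scale: ω_arm = 23/72 × 1244 rpm = +397.3889 rpm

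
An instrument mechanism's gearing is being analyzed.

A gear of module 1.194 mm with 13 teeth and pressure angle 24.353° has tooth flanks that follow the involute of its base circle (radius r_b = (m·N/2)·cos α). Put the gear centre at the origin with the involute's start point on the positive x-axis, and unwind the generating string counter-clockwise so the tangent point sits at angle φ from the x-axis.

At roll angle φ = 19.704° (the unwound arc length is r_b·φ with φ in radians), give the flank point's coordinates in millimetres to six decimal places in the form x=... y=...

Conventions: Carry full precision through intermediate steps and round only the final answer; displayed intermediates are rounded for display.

x=7.476263 y=0.094727

topology: single-mesh involute geometry — m = 1.194, N = 13
pitch radius r_p = m·N/2 = 1.194·13/2 = 7.761000
base radius r_b = r_p·cos α = 7.761000·cos 24.353° = 7.070443
roll angle φ = 19.704° = 0.34389968 rad
x = r_b·(cos φ + φ·sin φ) = 7.476263
y = r_b·(sin φ − φ·cos φ) = 0.094727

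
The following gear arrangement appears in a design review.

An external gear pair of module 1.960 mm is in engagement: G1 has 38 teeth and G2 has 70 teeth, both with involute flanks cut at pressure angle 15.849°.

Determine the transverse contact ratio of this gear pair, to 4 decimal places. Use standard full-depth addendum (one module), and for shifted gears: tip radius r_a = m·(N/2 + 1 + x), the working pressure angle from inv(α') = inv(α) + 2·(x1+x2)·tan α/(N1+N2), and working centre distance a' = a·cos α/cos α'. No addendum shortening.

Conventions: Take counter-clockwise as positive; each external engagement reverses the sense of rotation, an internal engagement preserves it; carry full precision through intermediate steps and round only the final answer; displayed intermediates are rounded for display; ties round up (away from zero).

2.0231

single-mesh involute tooth geometry (38T engaging 70T at module 1.960)
base radii: r_b1 = 35.824313, r_b2 = 65.992156
tip radii: r_a1 = 39.200000, r_a2 = 70.560000
no profile shift: α' = α, a' = a
action lengths: √(r_a1²−r_b1²) = 15.914100, √(r_a2²−r_b2²) = 24.974966
base pitch p_b = π·m·cos α = 5.923442
CR = (15.914100 + 24.974966 − 105.840000·sin 15.84900°)/5.923442 = 2.023121
contact ratio ≈ 2.0231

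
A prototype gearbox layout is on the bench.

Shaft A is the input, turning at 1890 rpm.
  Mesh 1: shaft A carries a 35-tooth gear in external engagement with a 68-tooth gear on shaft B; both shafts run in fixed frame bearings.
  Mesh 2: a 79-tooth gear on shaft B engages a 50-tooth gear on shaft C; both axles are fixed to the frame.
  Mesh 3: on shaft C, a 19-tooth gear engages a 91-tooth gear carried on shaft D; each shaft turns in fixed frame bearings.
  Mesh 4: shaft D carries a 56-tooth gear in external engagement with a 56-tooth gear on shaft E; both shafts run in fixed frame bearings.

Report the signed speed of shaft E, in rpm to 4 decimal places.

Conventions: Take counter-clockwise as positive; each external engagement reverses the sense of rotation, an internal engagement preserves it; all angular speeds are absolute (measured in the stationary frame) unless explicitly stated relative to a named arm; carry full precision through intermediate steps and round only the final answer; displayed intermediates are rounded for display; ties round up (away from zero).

+320.9152 rpm

topology: fixed-axis compound train — 4 meshes, A→E
mesh 1 [35T→68T]: ω = 1890.0000×35/68 = 972.7941 rpm, sense flips to −
mesh 2 [79T→50T]: ω = 972.7941×79/50 = 1537.0147 rpm, sense flips to +
mesh 3 [19T→91T]: ω = 1537.0147×19/91 = 320.9152 rpm, sense flips to −
mesh 4 [56T→56T]: ω = 320.9152×56/56 = 320.9152 rpm, sense flips to +
signed output speed = +320.9152 rpm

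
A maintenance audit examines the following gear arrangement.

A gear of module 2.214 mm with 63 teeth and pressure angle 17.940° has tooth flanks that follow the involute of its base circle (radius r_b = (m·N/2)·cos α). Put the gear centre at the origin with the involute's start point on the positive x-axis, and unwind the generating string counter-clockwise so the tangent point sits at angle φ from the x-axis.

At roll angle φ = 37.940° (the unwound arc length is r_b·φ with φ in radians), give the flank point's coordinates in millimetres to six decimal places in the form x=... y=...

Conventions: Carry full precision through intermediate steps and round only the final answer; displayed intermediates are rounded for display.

x=79.340586 y=6.144422

recognized (one wheel, involute flank): single-mesh tooth geometry, m = 2.214, N = 63
pitch radius r_p = m·N/2 = 2.214·63/2 = 69.741000
base radius r_b = r_p·cos α = 69.741000·cos 17.940° = 66.350164
roll angle φ = 37.940° = 0.66217792 rad
x = r_b·(cos φ + φ·sin φ) = 79.340586
y = r_b·(sin φ − φ·cos φ) = 6.144422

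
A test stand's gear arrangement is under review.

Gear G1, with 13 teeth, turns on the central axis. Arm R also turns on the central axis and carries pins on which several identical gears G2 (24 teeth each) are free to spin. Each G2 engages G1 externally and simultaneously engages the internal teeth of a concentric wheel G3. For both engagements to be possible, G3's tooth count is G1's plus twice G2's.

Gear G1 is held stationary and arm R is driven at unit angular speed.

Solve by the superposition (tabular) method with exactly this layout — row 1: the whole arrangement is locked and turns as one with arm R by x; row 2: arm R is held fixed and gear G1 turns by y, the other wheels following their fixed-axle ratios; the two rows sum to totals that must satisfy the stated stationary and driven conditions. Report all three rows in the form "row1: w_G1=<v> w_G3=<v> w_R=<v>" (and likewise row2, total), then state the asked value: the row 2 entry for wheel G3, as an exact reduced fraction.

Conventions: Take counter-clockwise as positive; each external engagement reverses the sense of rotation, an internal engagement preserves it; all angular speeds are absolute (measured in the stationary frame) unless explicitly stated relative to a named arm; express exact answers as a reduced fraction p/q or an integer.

row1: w_G1=1 w_G3=1 w_R=1
row2: w_G1=-1 w_G3=13/61 w_R=0
total: w_G1=0 w_G3=74/61 w_R=1
asked value: 13/61

recognized (axles ride arm R): planetary set, 13/24/61 teeth
superposition row 1 [locked train]: every member turns x
row 2 (arm held, sun turns y): ω_ring = −(13/61)·y, ω_arm = 0
boundary: total ω_sun = x + y = 0 and total ω_arm = x = 1  ⇒  y = -1, x = 1
row 2 ring = −(13/61)·(-1) = 13/61
totals (row 1 + row 2): sun 1 + (-1) = 0, ring 1 + 13/61 = 74/61, arm 1 + 0 = 1
asked cell (row2, ring) = 13/61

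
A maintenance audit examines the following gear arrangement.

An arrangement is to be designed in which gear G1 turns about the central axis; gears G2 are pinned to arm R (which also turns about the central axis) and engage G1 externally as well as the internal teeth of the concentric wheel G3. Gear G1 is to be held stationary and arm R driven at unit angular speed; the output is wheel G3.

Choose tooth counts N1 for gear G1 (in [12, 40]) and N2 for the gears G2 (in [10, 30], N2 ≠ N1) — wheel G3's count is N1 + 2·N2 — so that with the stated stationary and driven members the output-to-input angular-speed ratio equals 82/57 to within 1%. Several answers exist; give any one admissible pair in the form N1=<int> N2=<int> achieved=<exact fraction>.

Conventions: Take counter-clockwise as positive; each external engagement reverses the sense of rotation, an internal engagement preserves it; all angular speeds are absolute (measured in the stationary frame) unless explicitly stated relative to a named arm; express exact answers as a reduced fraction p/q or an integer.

N1=25 N2=16 achieved=82/57

design class (target 82/57): planetary set
Willis with ω_sun = 0: ω_ring/ω_arm = (N1+N3)/N3; set equal to 82/57  ⇒  N3/N1 = 1/(82/57 − 1) = 57/25
N3 = N1 + 2·N2  ⇒  N2/N1 = (N3/N1 − 1)/2 = (57/25 − 1)/2 = 16/25
smallest multiple with N1 ≥ 12 and N2 ≥ 10: k = 1  ⇒  N1 = 1·25 = 25, N2 = 1·16 = 16 (N1 ≤ 40, N2 ≤ 30, N2 ≠ N1 ✓), N3 = 25 + 2·16 = 57
check: (N1+N3)/N3 with N1 = 25, N3 = 57 gives 82/57; |achieved − target| = 0 ≤ 41/2850 ✓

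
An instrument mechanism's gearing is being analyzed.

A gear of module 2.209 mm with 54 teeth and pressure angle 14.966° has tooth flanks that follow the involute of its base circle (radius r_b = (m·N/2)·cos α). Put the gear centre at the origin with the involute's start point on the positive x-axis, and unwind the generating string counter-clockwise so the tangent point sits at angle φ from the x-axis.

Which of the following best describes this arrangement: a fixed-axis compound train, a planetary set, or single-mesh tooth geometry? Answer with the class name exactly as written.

topology: single-mesh involute geometry — m = 2.209, N = 54
classification: single-mesh tooth geometry

single-mesh tooth geometry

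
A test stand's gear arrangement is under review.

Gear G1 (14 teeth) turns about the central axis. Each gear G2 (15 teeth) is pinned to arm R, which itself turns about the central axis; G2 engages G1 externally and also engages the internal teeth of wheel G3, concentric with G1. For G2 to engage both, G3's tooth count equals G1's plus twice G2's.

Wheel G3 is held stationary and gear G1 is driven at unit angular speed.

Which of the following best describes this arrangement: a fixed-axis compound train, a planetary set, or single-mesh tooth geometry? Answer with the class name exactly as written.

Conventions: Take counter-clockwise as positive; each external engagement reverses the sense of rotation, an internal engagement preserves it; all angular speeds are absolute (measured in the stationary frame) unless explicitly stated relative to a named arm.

planetary set

class = planetary set [G3 = 14+2·15 = 44; Willis about the carrier]
classification: planetary set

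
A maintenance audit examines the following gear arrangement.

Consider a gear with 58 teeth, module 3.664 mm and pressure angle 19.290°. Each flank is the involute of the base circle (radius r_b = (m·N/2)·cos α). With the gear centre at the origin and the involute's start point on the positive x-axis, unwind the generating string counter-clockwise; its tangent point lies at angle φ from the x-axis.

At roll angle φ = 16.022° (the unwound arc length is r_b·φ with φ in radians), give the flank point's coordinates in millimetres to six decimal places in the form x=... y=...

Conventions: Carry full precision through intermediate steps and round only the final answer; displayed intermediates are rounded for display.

recognized (one wheel, involute flank): single-mesh tooth geometry, m = 3.664, N = 58
pitch radius r_p = m·N/2 = 3.664·58/2 = 106.256000
base radius r_b = r_p·cos α = 106.256000·cos 19.290° = 100.290642
roll angle φ = 16.022° = 0.27963665 rad
x = r_b·(cos φ + φ·sin φ) = 104.135515
y = r_b·(sin φ − φ·cos φ) = 0.725307

x=104.135515 y=0.725307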